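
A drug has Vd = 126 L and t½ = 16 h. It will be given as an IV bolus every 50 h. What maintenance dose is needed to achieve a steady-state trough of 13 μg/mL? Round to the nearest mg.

τ/t½ = 50/16 ≈ 3.125, so f = (1/2)^(50/16) ≈ 0.114626.
Cmin,ss = (D/Vd)·f/(1−f), so D = Cmin,ss·Vd·(1−f)/f.
D = 13 × 126 × (1−f)/f ≈ 13 × 126 × 7.72402 ≈ 12651.94 mg.

12652 mg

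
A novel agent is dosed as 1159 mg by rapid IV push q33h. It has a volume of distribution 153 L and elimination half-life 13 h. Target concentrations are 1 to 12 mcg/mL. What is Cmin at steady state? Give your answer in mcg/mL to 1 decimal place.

Over one 33-h interval, 33/13 ≈ 2.5385 half-lives elapse, leaving f ≈ 0.1721 of each dose.
Each bolus raises the concentration by D/Vd = 1159/153 ≈ 7.575 mcg/mL.
Steady-state trough Cmin,ss = C₀·f/(1−f) ≈ 7.575 × 0.1721/0.8279 ≈ 1.575 mcg/mL.
Trough 1.6 mcg/mL vs MEC 1 mcg/mL: adequate.

1.6 mcg/mL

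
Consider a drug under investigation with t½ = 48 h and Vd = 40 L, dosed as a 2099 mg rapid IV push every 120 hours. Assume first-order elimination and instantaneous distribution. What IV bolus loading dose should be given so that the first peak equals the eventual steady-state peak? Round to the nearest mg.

f = (1/2)^(120/48) ≈ 0.176777; accumulation ratio R = 1/(1−f) ≈ 1.21474.
Loading dose to hit Cmax,ss on first dose: D_load = D_maint·R ≈ 2099 × 1.21474 ≈ 2549.74 mg.

2550 mg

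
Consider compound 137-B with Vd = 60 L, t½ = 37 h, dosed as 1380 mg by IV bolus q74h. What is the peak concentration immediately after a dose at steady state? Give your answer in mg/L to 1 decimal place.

The dosing interval is 2 half-lives, so f = 2^(−2) = 0.25.
Accumulation ratio R = 1/(1 − f) = 1/0.75 = 4/3.
Single-dose peak C₀ = D/Vd = 1380/60 = 23 mg/L.
Steady-state peak Cmax,ss = C₀·R = 23 × 4/3 ≈ 30.667 mg/L.

30.7 mg/L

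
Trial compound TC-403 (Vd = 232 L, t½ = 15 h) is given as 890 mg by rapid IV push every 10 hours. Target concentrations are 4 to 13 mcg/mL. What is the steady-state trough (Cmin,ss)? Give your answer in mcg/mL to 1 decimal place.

6.5 mcg/mL

Over one 10-h interval, 10/15 ≈ 0.66667 half-lives elapse, leaving f ≈ 0.6300 of each dose.
At steady state, accumulation factor R = 1/(1 − e^(−kτ)) ≈ 2.7027.
Single-dose peak C₀ = D/Vd = 890/232 ≈ 3.836 mcg/mL.
Steady-state peak Cmax,ss = C₀·R ≈ 3.836 × 2.7027 ≈ 10.368 mcg/mL.
One interval later, Cmin,ss = Cmax,ss·e^(−kτ) ≈ 10.368 × 0.6300 ≈ 6.532 mcg/mL.
Trough 6.5 mcg/mL vs MEC 4 mcg/mL: adequate.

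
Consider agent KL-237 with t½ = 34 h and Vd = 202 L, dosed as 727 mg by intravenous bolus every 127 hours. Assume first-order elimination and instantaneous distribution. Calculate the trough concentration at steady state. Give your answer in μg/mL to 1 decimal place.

0.3 μg/mL

Over one 127-h interval, 127/34 ≈ 3.7353 half-lives elapse, leaving f ≈ 0.0751 of each dose.
Single-dose peak C₀ = D/Vd = 727/202 ≈ 3.599 μg/mL.
Steady-state trough Cmin,ss = C₀·f/(1−f) ≈ 3.599 × 0.0751/0.9249 ≈ 0.292 μg/mL.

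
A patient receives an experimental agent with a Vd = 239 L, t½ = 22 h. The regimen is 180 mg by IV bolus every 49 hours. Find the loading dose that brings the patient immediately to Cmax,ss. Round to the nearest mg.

229 mg

f = (1/2)^(49/22) ≈ 0.213562; accumulation ratio R = 1/(1−f) ≈ 1.27156.
Loading dose to hit Cmax,ss on first dose: D_load = D_maint·R ≈ 180 × 1.27156 ≈ 228.88 mg.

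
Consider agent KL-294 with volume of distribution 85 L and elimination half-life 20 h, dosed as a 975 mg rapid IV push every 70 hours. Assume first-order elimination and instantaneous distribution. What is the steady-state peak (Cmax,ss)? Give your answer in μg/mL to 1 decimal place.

k = ln2/t½ = ln2/20 ≈ 0.034657 h⁻¹; fraction remaining f = e^(−kτ) = e^(−0.034657×70) ≈ 0.0884.
Accumulation ratio R = 1/(1 − f) ≈ 1/0.9116 ≈ 1.0970.
Each bolus raises the concentration by D/Vd = 975/85 ≈ 11.471 μg/mL.
Steady-state peak Cmax,ss = C₀·R ≈ 11.471 × 1.0970 ≈ 12.584 μg/mL.

12.6 μg/mL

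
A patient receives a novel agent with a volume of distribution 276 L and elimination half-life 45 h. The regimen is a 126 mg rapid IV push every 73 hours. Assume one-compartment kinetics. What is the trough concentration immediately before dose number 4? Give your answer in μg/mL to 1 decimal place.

f = (1/2)^(τ/t½) = (1/2)^(73/45) ≈ 0.3248.
C₀ = D/Vd = 126/276 ≈ 0.457 μg/mL.
Before the 4th dose, 3 doses have been given. Superposition: Cmin = C₀·(f + f² + … + f^3).
≈ 0.457 × (0.3248 + 0.1055 + 0.0343) ≈ 0.457 × 0.4646 ≈ 0.212 μg/mL.

0.2 μg/mL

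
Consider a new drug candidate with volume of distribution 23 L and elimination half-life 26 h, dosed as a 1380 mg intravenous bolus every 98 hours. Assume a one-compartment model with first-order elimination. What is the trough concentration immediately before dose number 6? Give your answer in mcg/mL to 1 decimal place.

4.7 mcg/mL

f = (1/2)^(τ/t½) = (1/2)^(98/26) ≈ 0.0733.
C₀ = D/Vd = 1380/23 ≈ 60.000 mcg/mL.
Before the 6th dose, 5 doses have been given. Superposition: Cmin = C₀·(f + f² + … + f^5).
≈ 60.000 × (0.0733 + 0.0054 + 0.0004 + 0.0000 + 0.0000) ≈ 60.000 × 0.0791 ≈ 4.746 mcg/mL.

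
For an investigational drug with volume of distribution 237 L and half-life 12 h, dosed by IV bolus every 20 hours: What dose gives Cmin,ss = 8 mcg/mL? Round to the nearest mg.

τ/t½ = 20/12 ≈ 1.6667, so f = (1/2)^(20/12) ≈ 0.314980.
Cmin,ss = (D/Vd)·f/(1−f), so D = Cmin,ss·Vd·(1−f)/f.
D = 8 × 237 × (1−f)/f ≈ 8 × 237 × 2.17480 ≈ 4123.42 mg.

4123 mg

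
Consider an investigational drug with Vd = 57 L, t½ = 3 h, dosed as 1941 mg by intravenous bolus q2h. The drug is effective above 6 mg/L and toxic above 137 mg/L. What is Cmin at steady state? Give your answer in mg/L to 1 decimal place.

58.0 mg/L

k = ln2/t½ = ln2/3 ≈ 0.231049 h⁻¹; fraction remaining f = e^(−kτ) = e^(−0.231049×2) ≈ 0.6300.
Accumulation ratio R = 1/(1 − f) ≈ 1/0.3700 ≈ 2.7027.
Single-dose peak C₀ = D/Vd = 1941/57 ≈ 34.053 mg/L.
Steady-state peak Cmax,ss = C₀·R ≈ 34.053 × 2.7027 ≈ 92.035 mg/L.
Steady-state trough Cmin,ss = Cmax,ss·f ≈ 92.035 × 0.6300 ≈ 57.982 mg/L.
Trough 58.0 mg/L vs MEC 6 mg/L: adequate.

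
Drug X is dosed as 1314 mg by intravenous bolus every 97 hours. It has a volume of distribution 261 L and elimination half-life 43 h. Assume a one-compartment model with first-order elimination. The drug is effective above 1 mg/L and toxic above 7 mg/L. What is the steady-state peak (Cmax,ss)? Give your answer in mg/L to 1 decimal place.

k = ln2/t½ = ln2/43 ≈ 0.016120 h⁻¹; fraction remaining f = e^(−kτ) = e^(−0.016120×97) ≈ 0.2094.
At steady state, accumulation factor R = 1/(1 − e^(−kτ)) ≈ 1.2649.
Each bolus raises the concentration by D/Vd = 1314/261 ≈ 5.034 mg/L.
Cmax,ss = C₀/(1 − f) ≈ 5.034/0.7906 ≈ 6.367 mg/L.
Peak 6.4 mg/L vs MTC 7 mg/L: below toxic threshold.

6.4 mg/L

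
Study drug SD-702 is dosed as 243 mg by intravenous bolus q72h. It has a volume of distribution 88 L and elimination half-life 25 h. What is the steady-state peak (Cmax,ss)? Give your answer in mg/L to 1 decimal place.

Over one 72-h interval, 72/25 ≈ 2.88 half-lives elapse, leaving f ≈ 0.1358 of each dose.
At steady state, accumulation factor R = 1/(1 − e^(−kτ)) ≈ 1.1571.
Each bolus raises the concentration by D/Vd = 243/88 ≈ 2.761 mg/L.
Steady-state peak Cmax,ss = C₀·R ≈ 2.761 × 1.1571 ≈ 3.195 mg/L.

3.2 mg/L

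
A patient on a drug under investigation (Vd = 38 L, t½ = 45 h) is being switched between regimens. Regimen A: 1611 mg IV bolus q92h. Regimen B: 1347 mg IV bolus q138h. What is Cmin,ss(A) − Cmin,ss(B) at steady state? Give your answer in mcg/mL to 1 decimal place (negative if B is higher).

Regimen A: f = (1/2)^(92/45) ≈ 0.2424; Cmin,ss = (1611/38)·f/(1−f) ≈ 13.565 mcg/mL.
Regimen B: f = (1/2)^(138/45) ≈ 0.1194; Cmin,ss = (1347/38)·f/(1−f) ≈ 4.806 mcg/mL.
Difference ≈ 13.565 − 4.806 ≈ 8.759 mcg/mL.

8.8 mcg/mL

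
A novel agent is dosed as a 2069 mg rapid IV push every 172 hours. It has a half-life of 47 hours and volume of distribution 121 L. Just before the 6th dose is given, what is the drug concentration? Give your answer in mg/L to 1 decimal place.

1.5 mg/L

f = (1/2)^(τ/t½) = (1/2)^(172/47) ≈ 0.0791.
C₀ = D/Vd = 2069/121 ≈ 17.099 mg/L.
Before the 6th dose, 5 doses have been given. Superposition: Cmin = C₀·(f + f² + … + f^5).
≈ 17.099 × (0.0791 + 0.0063 + 0.0005 + 0.0000 + 0.0000) ≈ 17.099 × 0.0859 ≈ 1.469 mg/L.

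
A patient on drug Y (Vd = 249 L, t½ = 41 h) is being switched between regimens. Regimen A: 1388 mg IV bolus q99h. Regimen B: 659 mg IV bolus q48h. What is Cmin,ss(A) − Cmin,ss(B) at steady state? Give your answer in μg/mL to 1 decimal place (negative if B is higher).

Regimen A: f = (1/2)^(99/41) ≈ 0.1876; Cmin,ss = (1388/249)·f/(1−f) ≈ 1.287 μg/mL.
Regimen B: f = (1/2)^(48/41) ≈ 0.4442; Cmin,ss = (659/249)·f/(1−f) ≈ 2.115 μg/mL.
Difference ≈ 1.287 − 2.115 ≈ -0.828 μg/mL.

-0.8 μg/mL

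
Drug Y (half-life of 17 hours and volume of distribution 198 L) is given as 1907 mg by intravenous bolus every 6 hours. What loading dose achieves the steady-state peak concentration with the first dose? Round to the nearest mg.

8787 mg

f = (1/2)^(6/17) ≈ 0.782986; accumulation ratio R = 1/(1−f) ≈ 4.60800.
Loading dose to hit Cmax,ss on first dose: D_load = D_maint·R ≈ 1907 × 4.60800 ≈ 8787.46 mg.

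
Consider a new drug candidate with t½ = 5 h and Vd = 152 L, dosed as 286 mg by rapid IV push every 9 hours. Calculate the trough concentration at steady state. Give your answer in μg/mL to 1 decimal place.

τ/t½ = 9/5 ≈ 1.8, so fraction remaining f = (1/2)^(9/5) ≈ 0.2872.
Each bolus raises the concentration by D/Vd = 286/152 ≈ 1.882 μg/mL.
Steady-state trough Cmin,ss = C₀·f/(1−f) ≈ 1.882 × 0.2872/0.7128 ≈ 0.758 μg/mL.

0.8 μg/mL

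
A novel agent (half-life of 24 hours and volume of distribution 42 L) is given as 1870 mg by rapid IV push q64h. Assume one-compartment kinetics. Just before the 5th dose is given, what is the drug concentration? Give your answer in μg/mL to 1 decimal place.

f = (1/2)^(τ/t½) = (1/2)^(64/24) ≈ 0.1575.
C₀ = D/Vd = 1870/42 ≈ 44.524 μg/mL.
Before the 5th dose, 4 doses have been given. Superposition: Cmin = C₀·(f + f² + … + f^4).
≈ 44.524 × (0.1575 + 0.0248 + 0.0039 + 0.0006) ≈ 44.524 × 0.1868 ≈ 8.317 μg/mL.

8.3 μg/mL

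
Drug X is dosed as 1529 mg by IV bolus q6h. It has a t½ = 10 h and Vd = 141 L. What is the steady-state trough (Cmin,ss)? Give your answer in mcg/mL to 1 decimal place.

τ/t½ = 6/10 ≈ 0.6, so fraction remaining f = (1/2)^(6/10) ≈ 0.6598.
Single-dose peak C₀ = D/Vd = 1529/141 ≈ 10.844 mcg/mL.
Steady-state trough Cmin,ss = C₀·f/(1−f) ≈ 10.844 × 0.6598/0.3402 ≈ 21.031 mcg/mL.

21.0 mcg/mL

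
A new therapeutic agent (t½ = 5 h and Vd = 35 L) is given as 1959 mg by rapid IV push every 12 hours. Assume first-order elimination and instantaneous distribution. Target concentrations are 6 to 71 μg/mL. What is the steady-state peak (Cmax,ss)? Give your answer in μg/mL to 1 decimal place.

τ/t½ = 12/5 ≈ 2.4, so fraction remaining f = (1/2)^(12/5) ≈ 0.1895.
At steady state, accumulation factor R = 1/(1 − e^(−kτ)) ≈ 1.2338.
Each bolus raises the concentration by D/Vd = 1959/35 ≈ 55.971 μg/mL.
Steady-state peak Cmax,ss = C₀·R ≈ 55.971 × 1.2338 ≈ 69.057 μg/mL.
Peak 69.1 μg/mL vs MTC 71 μg/mL: below toxic threshold.

69.1 μg/mL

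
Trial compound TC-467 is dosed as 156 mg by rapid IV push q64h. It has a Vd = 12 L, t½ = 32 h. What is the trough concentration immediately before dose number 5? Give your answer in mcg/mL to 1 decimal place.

f = (1/2)^(τ/t½) = (1/2)^(64/32) ≈ 0.2500.
C₀ = D/Vd = 156/12 ≈ 13.000 mcg/mL.
Before the 5th dose, 4 doses have been given. Superposition: Cmin = C₀·(f + f² + … + f^4).
≈ 13.000 × (0.2500 + 0.0625 + 0.0156 + 0.0039) ≈ 13.000 × 0.3320 ≈ 4.316 mcg/mL.

4.3 mcg/mL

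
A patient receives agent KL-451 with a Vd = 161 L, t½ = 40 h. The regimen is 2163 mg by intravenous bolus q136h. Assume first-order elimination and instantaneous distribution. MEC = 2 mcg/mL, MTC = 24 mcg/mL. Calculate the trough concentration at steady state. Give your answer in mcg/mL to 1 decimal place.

k = ln2/t½ = ln2/40 ≈ 0.017329 h⁻¹; fraction remaining f = e^(−kτ) = e^(−0.017329×136) ≈ 0.0947.
At steady state, accumulation factor R = 1/(1 − e^(−kτ)) ≈ 1.1046.
Single-dose peak C₀ = D/Vd = 2163/161 ≈ 13.435 mcg/mL.
Cmax,ss = C₀/(1 − f) ≈ 13.435/0.9053 ≈ 14.840 mcg/mL.
One interval later, Cmin,ss = Cmax,ss·e^(−kτ) ≈ 14.840 × 0.0947 ≈ 1.405 mcg/mL.
Trough 1.4 mcg/mL vs MEC 2 mcg/mL: subtherapeutic.

1.4 mcg/mL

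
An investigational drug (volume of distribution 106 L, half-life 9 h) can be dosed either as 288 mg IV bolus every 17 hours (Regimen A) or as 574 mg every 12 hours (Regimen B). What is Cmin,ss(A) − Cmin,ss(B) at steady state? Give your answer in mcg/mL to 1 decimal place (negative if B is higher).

Regimen A: f = (1/2)^(17/9) ≈ 0.2700; Cmin,ss = (288/106)·f/(1−f) ≈ 1.005 mcg/mL.
Regimen B: f = (1/2)^(12/9) ≈ 0.3969; Cmin,ss = (574/106)·f/(1−f) ≈ 3.564 mcg/mL.
Difference ≈ 1.005 − 3.564 ≈ -2.559 mcg/mL.

-2.6 mcg/mL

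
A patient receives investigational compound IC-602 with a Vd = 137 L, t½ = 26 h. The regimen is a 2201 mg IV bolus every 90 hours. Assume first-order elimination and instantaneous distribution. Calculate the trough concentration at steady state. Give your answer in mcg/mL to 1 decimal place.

Over one 90-h interval, 90/26 ≈ 3.4615 half-lives elapse, leaving f ≈ 0.0908 of each dose.
Accumulation ratio R = 1/(1 − f) ≈ 1/0.9092 ≈ 1.0999.
Single-dose peak C₀ = D/Vd = 2201/137 ≈ 16.066 mcg/mL.
Steady-state peak Cmax,ss = C₀·R ≈ 16.066 × 1.0999 ≈ 17.671 mcg/mL.
Steady-state trough Cmin,ss = Cmax,ss·f ≈ 17.671 × 0.0908 ≈ 1.605 mcg/mL.

1.6 mcg/mL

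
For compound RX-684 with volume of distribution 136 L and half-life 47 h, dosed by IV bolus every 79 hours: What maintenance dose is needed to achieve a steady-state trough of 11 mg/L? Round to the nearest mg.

τ/t½ = 79/47 ≈ 1.6809, so f = (1/2)^(79/47) ≈ 0.311899.
Cmin,ss = (D/Vd)·f/(1−f), so D = Cmin,ss·Vd·(1−f)/f.
D = 11 × 136 × (1−f)/f ≈ 11 × 136 × 2.20617 ≈ 3300.43 mg.

3300 mg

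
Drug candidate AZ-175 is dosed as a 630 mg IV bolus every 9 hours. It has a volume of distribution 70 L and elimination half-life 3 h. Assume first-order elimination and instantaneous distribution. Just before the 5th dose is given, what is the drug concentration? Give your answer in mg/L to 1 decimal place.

1.3 mg/L

f = (1/2)^(τ/t½) = (1/2)^(9/3) ≈ 0.1250.
C₀ = D/Vd = 630/70 ≈ 9.000 mg/L.
Before the 5th dose, 4 doses have been given. Superposition: Cmin = C₀·(f + f² + … + f^4).
≈ 9.000 × (0.1250 + 0.0156 + 0.0020 + 0.0002) ≈ 9.000 × 0.1428 ≈ 1.285 mg/L.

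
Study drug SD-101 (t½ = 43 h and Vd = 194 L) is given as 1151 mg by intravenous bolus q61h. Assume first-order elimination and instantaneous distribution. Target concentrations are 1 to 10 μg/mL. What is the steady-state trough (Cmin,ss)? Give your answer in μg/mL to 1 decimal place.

3.5 μg/mL

Over one 61-h interval, 61/43 ≈ 1.4186 half-lives elapse, leaving f ≈ 0.3741 of each dose.
Each bolus raises the concentration by D/Vd = 1151/194 ≈ 5.933 μg/mL.
Steady-state trough Cmin,ss = C₀·f/(1−f) ≈ 5.933 × 0.3741/0.6259 ≈ 3.546 μg/mL.
Trough 3.5 μg/mL vs MEC 1 μg/mL: adequate.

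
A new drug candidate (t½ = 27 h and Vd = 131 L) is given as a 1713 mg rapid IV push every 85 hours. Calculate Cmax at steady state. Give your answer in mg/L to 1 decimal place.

14.7 mg/L

k = ln2/t½ = ln2/27 ≈ 0.025672 h⁻¹; fraction remaining f = e^(−kτ) = e^(−0.025672×85) ≈ 0.1128.
At steady state, accumulation factor R = 1/(1 − e^(−kτ)) ≈ 1.1271.
Single-dose peak C₀ = D/Vd = 1713/131 ≈ 13.076 mg/L.
Steady-state peak Cmax,ss = C₀·R ≈ 13.076 × 1.1271 ≈ 14.738 mg/L.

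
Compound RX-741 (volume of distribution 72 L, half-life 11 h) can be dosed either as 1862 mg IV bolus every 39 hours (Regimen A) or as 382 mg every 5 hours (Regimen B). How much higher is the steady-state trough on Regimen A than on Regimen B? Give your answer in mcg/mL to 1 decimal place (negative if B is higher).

Regimen A: f = (1/2)^(39/11) ≈ 0.0856; Cmin,ss = (1862/72)·f/(1−f) ≈ 2.421 mcg/mL.
Regimen B: f = (1/2)^(5/11) ≈ 0.7297; Cmin,ss = (382/72)·f/(1−f) ≈ 14.323 mcg/mL.
Difference ≈ 2.421 − 14.323 ≈ -11.902 mcg/mL.

-11.9 mcg/mL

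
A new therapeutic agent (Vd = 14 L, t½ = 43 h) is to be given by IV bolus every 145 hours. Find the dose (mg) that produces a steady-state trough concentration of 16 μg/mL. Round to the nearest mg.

τ/t½ = 145/43 ≈ 3.3721, so f = (1/2)^(145/43) ≈ 0.096583.
Cmin,ss = (D/Vd)·f/(1−f), so D = Cmin,ss·Vd·(1−f)/f.
D = 16 × 14 × (1−f)/f ≈ 16 × 14 × 9.35379 ≈ 2095.25 mg.

2095 mg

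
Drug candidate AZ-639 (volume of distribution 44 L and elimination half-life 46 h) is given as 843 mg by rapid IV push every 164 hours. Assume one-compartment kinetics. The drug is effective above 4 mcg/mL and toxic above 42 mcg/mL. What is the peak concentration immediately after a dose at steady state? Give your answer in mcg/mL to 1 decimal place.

Over one 164-h interval, 164/46 ≈ 3.5652 half-lives elapse, leaving f ≈ 0.0845 of each dose.
Accumulation ratio R = 1/(1 − f) ≈ 1/0.9155 ≈ 1.0923.
Each bolus raises the concentration by D/Vd = 843/44 ≈ 19.159 mcg/mL.
Steady-state peak Cmax,ss = C₀·R ≈ 19.159 × 1.0923 ≈ 20.927 mcg/mL.
Peak 20.9 mcg/mL vs MTC 42 mcg/mL: below toxic threshold.

20.9 mcg/mL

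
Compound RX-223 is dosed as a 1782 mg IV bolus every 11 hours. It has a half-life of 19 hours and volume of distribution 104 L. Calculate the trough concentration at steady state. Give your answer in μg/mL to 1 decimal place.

34.7 μg/mL

τ/t½ = 11/19 ≈ 0.57895, so fraction remaining f = (1/2)^(11/19) ≈ 0.6695.
At steady state, accumulation factor R = 1/(1 − e^(−kτ)) ≈ 3.0257.
Each bolus raises the concentration by D/Vd = 1782/104 ≈ 17.135 μg/mL.
Cmax,ss = C₀/(1 − f) ≈ 17.135/0.3305 ≈ 51.846 μg/mL.
One interval later, Cmin,ss = Cmax,ss·e^(−kτ) ≈ 51.846 × 0.6695 ≈ 34.711 μg/mL.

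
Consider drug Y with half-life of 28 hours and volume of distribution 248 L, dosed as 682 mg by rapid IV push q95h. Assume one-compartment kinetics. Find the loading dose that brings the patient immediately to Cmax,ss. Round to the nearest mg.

754 mg

f = (1/2)^(95/28) ≈ 0.095202; accumulation ratio R = 1/(1−f) ≈ 1.10522.
Loading dose to hit Cmax,ss on first dose: D_load = D_maint·R ≈ 682 × 1.10522 ≈ 753.76 mg.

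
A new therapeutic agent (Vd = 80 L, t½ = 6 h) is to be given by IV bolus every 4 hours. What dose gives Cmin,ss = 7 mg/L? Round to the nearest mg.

329 mg

τ/t½ = 4/6 ≈ 0.66667, so f = (1/2)^(4/6) ≈ 0.629961.
Cmin,ss = (D/Vd)·f/(1−f), so D = Cmin,ss·Vd·(1−f)/f.
D = 7 × 80 × (1−f)/f ≈ 7 × 80 × 0.58740 ≈ 328.94 mg.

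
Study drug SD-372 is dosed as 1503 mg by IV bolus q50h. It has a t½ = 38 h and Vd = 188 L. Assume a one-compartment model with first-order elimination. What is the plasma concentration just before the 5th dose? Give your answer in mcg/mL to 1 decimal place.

f = (1/2)^(τ/t½) = (1/2)^(50/38) ≈ 0.4017.
C₀ = D/Vd = 1503/188 ≈ 7.995 mcg/mL.
Before the 5th dose, 4 doses have been given. Superposition: Cmin = C₀·(f + f² + … + f^4).
≈ 7.995 × (0.4017 + 0.1614 + 0.0648 + 0.0260) ≈ 7.995 × 0.6539 ≈ 5.228 mcg/mL.

5.2 mcg/mL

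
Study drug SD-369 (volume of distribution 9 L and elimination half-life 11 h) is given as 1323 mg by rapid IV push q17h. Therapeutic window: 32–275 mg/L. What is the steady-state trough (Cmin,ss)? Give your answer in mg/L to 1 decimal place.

k = ln2/t½ = ln2/11 ≈ 0.063013 h⁻¹; fraction remaining f = e^(−kτ) = e^(−0.063013×17) ≈ 0.3426.
Each bolus raises the concentration by D/Vd = 1323/9 ≈ 147.000 mg/L.
Steady-state trough Cmin,ss = C₀·f/(1−f) ≈ 147.000 × 0.3426/0.6574 ≈ 76.608 mg/L.
Trough 76.6 mg/L vs MEC 32 mg/L: adequate.

76.6 mg/L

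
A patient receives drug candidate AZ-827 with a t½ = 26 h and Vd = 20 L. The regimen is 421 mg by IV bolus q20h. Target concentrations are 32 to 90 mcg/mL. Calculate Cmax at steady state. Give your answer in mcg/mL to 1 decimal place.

Over one 20-h interval, 20/26 ≈ 0.76923 half-lives elapse, leaving f ≈ 0.5867 of each dose.
At steady state, accumulation factor R = 1/(1 − e^(−kτ)) ≈ 2.4195.
Single-dose peak C₀ = D/Vd = 421/20 ≈ 21.050 mcg/mL.
Steady-state peak Cmax,ss = C₀·R ≈ 21.050 × 2.4195 ≈ 50.930 mcg/mL.
Peak 50.9 mcg/mL vs MTC 90 mcg/mL: below toxic threshold.

50.9 mcg/mL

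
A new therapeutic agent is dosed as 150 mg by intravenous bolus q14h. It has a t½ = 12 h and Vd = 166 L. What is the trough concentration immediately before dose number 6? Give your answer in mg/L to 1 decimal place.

f = (1/2)^(τ/t½) = (1/2)^(14/12) ≈ 0.4454.
C₀ = D/Vd = 150/166 ≈ 0.904 mg/L.
Before the 6th dose, 5 doses have been given. Superposition: Cmin = C₀·(f + f² + … + f^5).
≈ 0.904 × (0.4454 + 0.1984 + 0.0884 + 0.0394 + 0.0175) ≈ 0.904 × 0.7891 ≈ 0.713 mg/L.

0.7 mg/L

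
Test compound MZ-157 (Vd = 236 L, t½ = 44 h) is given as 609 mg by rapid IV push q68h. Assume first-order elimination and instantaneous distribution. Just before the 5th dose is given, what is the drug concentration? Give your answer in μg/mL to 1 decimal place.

f = (1/2)^(τ/t½) = (1/2)^(68/44) ≈ 0.3426.
C₀ = D/Vd = 609/236 ≈ 2.581 μg/mL.
Before the 5th dose, 4 doses have been given. Superposition: Cmin = C₀·(f + f² + … + f^4).
≈ 2.581 × (0.3426 + 0.1174 + 0.0402 + 0.0138) ≈ 2.581 × 0.5140 ≈ 1.327 μg/mL.

1.3 μg/mL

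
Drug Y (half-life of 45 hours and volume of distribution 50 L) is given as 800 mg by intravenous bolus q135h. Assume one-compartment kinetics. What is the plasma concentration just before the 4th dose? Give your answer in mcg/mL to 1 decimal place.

2.3 mcg/mL

f = (1/2)^(τ/t½) = (1/2)^(135/45) ≈ 0.1250.
C₀ = D/Vd = 800/50 ≈ 16.000 mcg/mL.
Before the 4th dose, 3 doses have been given. Superposition: Cmin = C₀·(f + f² + … + f^3).
≈ 16.000 × (0.1250 + 0.0156 + 0.0020) ≈ 16.000 × 0.1426 ≈ 2.282 mcg/mL.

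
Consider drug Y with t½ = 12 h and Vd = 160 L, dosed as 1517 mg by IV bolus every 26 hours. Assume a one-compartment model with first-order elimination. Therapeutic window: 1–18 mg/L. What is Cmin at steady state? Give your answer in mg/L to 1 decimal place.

k = ln2/t½ = ln2/12 ≈ 0.057762 h⁻¹; fraction remaining f = e^(−kτ) = e^(−0.057762×26) ≈ 0.2227.
Accumulation ratio R = 1/(1 − f) ≈ 1/0.7773 ≈ 1.2865.
Single-dose peak C₀ = D/Vd = 1517/160 ≈ 9.481 mg/L.
Cmax,ss = C₀/(1 − f) ≈ 9.481/0.7773 ≈ 12.197 mg/L.
One interval later, Cmin,ss = Cmax,ss·e^(−kτ) ≈ 12.197 × 0.2227 ≈ 2.716 mg/L.
Trough 2.7 mg/L vs MEC 1 mg/L: adequate.

2.7 mg/L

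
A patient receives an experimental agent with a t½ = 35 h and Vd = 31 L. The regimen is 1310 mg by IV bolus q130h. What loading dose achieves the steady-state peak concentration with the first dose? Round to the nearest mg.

1418 mg

f = (1/2)^(130/35) ≈ 0.076188; accumulation ratio R = 1/(1−f) ≈ 1.08247.
Loading dose to hit Cmax,ss on first dose: D_load = D_maint·R ≈ 1310 × 1.08247 ≈ 1418.04 mg.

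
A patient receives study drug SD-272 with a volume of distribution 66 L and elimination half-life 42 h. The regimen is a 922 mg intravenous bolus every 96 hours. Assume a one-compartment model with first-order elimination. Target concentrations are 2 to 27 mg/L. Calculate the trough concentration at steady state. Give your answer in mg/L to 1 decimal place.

3.6 mg/L

τ/t½ = 96/42 ≈ 2.2857, so fraction remaining f = (1/2)^(96/42) ≈ 0.2051.
At steady state, accumulation factor R = 1/(1 − e^(−kτ)) ≈ 1.2580.
Each bolus raises the concentration by D/Vd = 922/66 ≈ 13.970 mg/L.
Steady-state peak Cmax,ss = C₀·R ≈ 13.970 × 1.2580 ≈ 17.574 mg/L.
One interval later, Cmin,ss = Cmax,ss·e^(−kτ) ≈ 17.574 × 0.2051 ≈ 3.604 mg/L.
Trough 3.6 mg/L vs MEC 2 mg/L: adequate.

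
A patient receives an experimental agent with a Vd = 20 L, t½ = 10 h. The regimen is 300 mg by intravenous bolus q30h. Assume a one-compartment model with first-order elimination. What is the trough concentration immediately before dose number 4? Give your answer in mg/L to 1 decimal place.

2.1 mg/L

f = (1/2)^(τ/t½) = (1/2)^(30/10) ≈ 0.1250.
C₀ = D/Vd = 300/20 ≈ 15.000 mg/L.
Before the 4th dose, 3 doses have been given. Superposition: Cmin = C₀·(f + f² + … + f^3).
≈ 15.000 × (0.1250 + 0.0156 + 0.0020) ≈ 15.000 × 0.1426 ≈ 2.139 mg/L.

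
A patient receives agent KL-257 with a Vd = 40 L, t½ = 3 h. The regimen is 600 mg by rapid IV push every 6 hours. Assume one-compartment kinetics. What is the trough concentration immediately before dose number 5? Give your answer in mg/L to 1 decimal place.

f = (1/2)^(τ/t½) = (1/2)^(6/3) ≈ 0.2500.
C₀ = D/Vd = 600/40 ≈ 15.000 mg/L.
Before the 5th dose, 4 doses have been given. Superposition: Cmin = C₀·(f + f² + … + f^4).
≈ 15.000 × (0.2500 + 0.0625 + 0.0156 + 0.0039) ≈ 15.000 × 0.3320 ≈ 4.980 mg/L.

5.0 mg/L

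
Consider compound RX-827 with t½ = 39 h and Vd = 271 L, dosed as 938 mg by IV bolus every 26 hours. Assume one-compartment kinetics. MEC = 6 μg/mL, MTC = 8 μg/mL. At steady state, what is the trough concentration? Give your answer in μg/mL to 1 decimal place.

5.9 μg/mL

k = ln2/t½ = ln2/39 ≈ 0.017773 h⁻¹; fraction remaining f = e^(−kτ) = e^(−0.017773×26) ≈ 0.6300.
At steady state, accumulation factor R = 1/(1 − e^(−kτ)) ≈ 2.7027.
Each bolus raises the concentration by D/Vd = 938/271 ≈ 3.461 μg/mL.
Steady-state peak Cmax,ss = C₀·R ≈ 3.461 × 2.7027 ≈ 9.354 μg/mL.
One interval later, Cmin,ss = Cmax,ss·e^(−kτ) ≈ 9.354 × 0.6300 ≈ 5.893 μg/mL.
Trough 5.9 μg/mL vs MEC 6 μg/mL: subtherapeutic.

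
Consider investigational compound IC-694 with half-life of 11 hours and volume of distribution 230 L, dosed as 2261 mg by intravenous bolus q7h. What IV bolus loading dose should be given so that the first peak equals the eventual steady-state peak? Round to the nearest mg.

6339 mg

f = (1/2)^(7/11) ≈ 0.643332; accumulation ratio R = 1/(1−f) ≈ 2.80373.
Loading dose to hit Cmax,ss on first dose: D_load = D_maint·R ≈ 2261 × 2.80373 ≈ 6339.23 mg.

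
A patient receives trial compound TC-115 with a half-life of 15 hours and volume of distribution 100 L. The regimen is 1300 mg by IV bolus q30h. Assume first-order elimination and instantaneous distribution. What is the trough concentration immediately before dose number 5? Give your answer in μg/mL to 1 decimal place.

4.3 μg/mL

f = (1/2)^(τ/t½) = (1/2)^(30/15) ≈ 0.2500.
C₀ = D/Vd = 1300/100 ≈ 13.000 μg/mL.
Before the 5th dose, 4 doses have been given. Superposition: Cmin = C₀·(f + f² + … + f^4).
≈ 13.000 × (0.2500 + 0.0625 + 0.0156 + 0.0039) ≈ 13.000 × 0.3320 ≈ 4.316 μg/mL.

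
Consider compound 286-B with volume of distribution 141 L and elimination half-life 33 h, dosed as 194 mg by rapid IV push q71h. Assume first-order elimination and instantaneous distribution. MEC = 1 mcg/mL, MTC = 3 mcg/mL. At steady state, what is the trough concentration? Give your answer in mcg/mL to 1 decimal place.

0.4 mcg/mL

k = ln2/t½ = ln2/33 ≈ 0.021004 h⁻¹; fraction remaining f = e^(−kτ) = e^(−0.021004×71) ≈ 0.2251.
Single-dose peak C₀ = D/Vd = 194/141 ≈ 1.376 mcg/mL.
Steady-state trough Cmin,ss = C₀·f/(1−f) ≈ 1.376 × 0.2251/0.7749 ≈ 0.400 mcg/mL.
Trough 0.4 mcg/mL vs MEC 1 mcg/mL: subtherapeutic.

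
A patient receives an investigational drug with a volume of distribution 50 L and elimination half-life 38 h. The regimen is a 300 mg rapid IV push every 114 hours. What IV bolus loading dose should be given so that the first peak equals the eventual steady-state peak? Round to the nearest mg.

343 mg

f = (1/2)^(114/38) ≈ 0.125000; accumulation ratio R = 1/(1−f) ≈ 1.14286.
Loading dose to hit Cmax,ss on first dose: D_load = D_maint·R ≈ 300 × 1.14286 ≈ 342.86 mg.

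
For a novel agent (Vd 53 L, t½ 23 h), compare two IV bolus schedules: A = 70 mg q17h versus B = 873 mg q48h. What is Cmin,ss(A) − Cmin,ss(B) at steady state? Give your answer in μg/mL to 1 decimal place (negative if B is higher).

Regimen A: f = (1/2)^(17/23) ≈ 0.5991; Cmin,ss = (70/53)·f/(1−f) ≈ 1.974 μg/mL.
Regimen B: f = (1/2)^(48/23) ≈ 0.2354; Cmin,ss = (873/53)·f/(1−f) ≈ 5.071 μg/mL.
Difference ≈ 1.974 − 5.071 ≈ -3.097 μg/mL.

-3.1 μg/mL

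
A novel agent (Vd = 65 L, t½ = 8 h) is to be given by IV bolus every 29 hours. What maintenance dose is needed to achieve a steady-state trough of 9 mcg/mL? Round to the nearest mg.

τ/t½ = 29/8 ≈ 3.625, so f = (1/2)^(29/8) ≈ 0.081052.
Cmin,ss = (D/Vd)·f/(1−f), so D = Cmin,ss·Vd·(1−f)/f.
D = 9 × 65 × (1−f)/f ≈ 9 × 65 × 11.33776 ≈ 6632.59 mg.

6633 mg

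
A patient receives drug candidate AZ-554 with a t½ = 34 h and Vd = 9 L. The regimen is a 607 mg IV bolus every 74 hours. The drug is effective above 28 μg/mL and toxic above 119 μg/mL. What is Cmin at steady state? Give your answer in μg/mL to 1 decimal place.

Over one 74-h interval, 74/34 ≈ 2.1765 half-lives elapse, leaving f ≈ 0.2212 of each dose.
At steady state, accumulation factor R = 1/(1 − e^(−kτ)) ≈ 1.2840.
Each bolus raises the concentration by D/Vd = 607/9 ≈ 67.444 μg/mL.
Cmax,ss = C₀/(1 − f) ≈ 67.444/0.7788 ≈ 86.600 μg/mL.
One interval later, Cmin,ss = Cmax,ss·e^(−kτ) ≈ 86.600 × 0.2212 ≈ 19.156 μg/mL.
Trough 19.2 μg/mL vs MEC 28 μg/mL: subtherapeutic.

19.2 μg/mL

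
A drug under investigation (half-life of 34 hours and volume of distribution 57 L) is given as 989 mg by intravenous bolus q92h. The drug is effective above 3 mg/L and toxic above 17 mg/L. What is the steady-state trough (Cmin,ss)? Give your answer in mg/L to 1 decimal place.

k = ln2/t½ = ln2/34 ≈ 0.020387 h⁻¹; fraction remaining f = e^(−kτ) = e^(−0.020387×92) ≈ 0.1533.
At steady state, accumulation factor R = 1/(1 − e^(−kτ)) ≈ 1.1811.
Each bolus raises the concentration by D/Vd = 989/57 ≈ 17.351 mg/L.
Steady-state peak Cmax,ss = C₀·R ≈ 17.351 × 1.1811 ≈ 20.493 mg/L.
One interval later, Cmin,ss = Cmax,ss·e^(−kτ) ≈ 20.493 × 0.1533 ≈ 3.142 mg/L.
Trough 3.1 mg/L vs MEC 3 mg/L: adequate.

3.1 mg/L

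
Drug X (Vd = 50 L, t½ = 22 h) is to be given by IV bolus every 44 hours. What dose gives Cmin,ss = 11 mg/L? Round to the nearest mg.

1650 mg

τ/t½ = 44/22 ≈ 2, so f = (1/2)^(44/22) ≈ 0.250000.
Cmin,ss = (D/Vd)·f/(1−f), so D = Cmin,ss·Vd·(1−f)/f.
D = 11 × 50 × (1−f)/f ≈ 11 × 50 × 3.00000 ≈ 1650.00 mg.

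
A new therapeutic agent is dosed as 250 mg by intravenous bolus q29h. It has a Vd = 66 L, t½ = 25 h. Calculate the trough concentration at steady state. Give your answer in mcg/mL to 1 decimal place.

k = ln2/t½ = ln2/25 ≈ 0.027726 h⁻¹; fraction remaining f = e^(−kτ) = e^(−0.027726×29) ≈ 0.4475.
Each bolus raises the concentration by D/Vd = 250/66 ≈ 3.788 mcg/mL.
Steady-state trough Cmin,ss = C₀·f/(1−f) ≈ 3.788 × 0.4475/0.5525 ≈ 3.068 mcg/mL.

3.1 mcg/mL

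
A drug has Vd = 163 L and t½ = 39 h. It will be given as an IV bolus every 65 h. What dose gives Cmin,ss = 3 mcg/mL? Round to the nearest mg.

1063 mg

τ/t½ = 65/39 ≈ 1.6667, so f = (1/2)^(65/39) ≈ 0.314980.
Cmin,ss = (D/Vd)·f/(1−f), so D = Cmin,ss·Vd·(1−f)/f.
D = 3 × 163 × (1−f)/f ≈ 3 × 163 × 2.17480 ≈ 1063.48 mg.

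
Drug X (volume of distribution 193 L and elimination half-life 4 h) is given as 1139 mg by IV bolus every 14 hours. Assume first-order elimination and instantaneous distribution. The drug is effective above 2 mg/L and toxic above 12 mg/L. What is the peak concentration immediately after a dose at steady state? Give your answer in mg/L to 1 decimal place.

k = ln2/t½ = ln2/4 ≈ 0.173287 h⁻¹; fraction remaining f = e^(−kτ) = e^(−0.173287×14) ≈ 0.0884.
Accumulation ratio R = 1/(1 − f) ≈ 1/0.9116 ≈ 1.0970.
Each bolus raises the concentration by D/Vd = 1139/193 ≈ 5.902 mg/L.
Steady-state peak Cmax,ss = C₀·R ≈ 5.902 × 1.0970 ≈ 6.474 mg/L.
Peak 6.5 mg/L vs MTC 12 mg/L: below toxic threshold.

6.5 mg/L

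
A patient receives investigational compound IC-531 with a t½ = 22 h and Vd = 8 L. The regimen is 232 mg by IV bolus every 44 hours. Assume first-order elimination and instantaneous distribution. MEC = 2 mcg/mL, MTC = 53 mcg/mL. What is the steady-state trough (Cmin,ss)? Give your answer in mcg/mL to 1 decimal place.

The dosing interval is 2 half-lives, so f = 2^(−2) = 0.25.
At steady state, R = 1/(1 − 0.25) = 4/3.
Single-dose peak C₀ = D/Vd = 232/8 = 29 mcg/mL.
Steady-state peak Cmax,ss = C₀·R = 29 × 4/3 ≈ 38.667 mcg/mL.
Steady-state trough Cmin,ss = Cmax,ss·f ≈ 38.667 × 0.25 ≈ 9.667 mcg/mL.
Trough 9.7 mcg/mL vs MEC 2 mcg/mL: adequate.

9.7 mcg/mL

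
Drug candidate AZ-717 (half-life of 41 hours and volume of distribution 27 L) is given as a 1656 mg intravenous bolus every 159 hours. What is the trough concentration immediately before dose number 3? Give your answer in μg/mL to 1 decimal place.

4.5 μg/mL

f = (1/2)^(τ/t½) = (1/2)^(159/41) ≈ 0.0680.
C₀ = D/Vd = 1656/27 ≈ 61.333 μg/mL.
Before the 3rd dose, 2 doses have been given. Superposition: Cmin = C₀·(f + f²).
≈ 61.333 × (0.0680 + 0.0046) ≈ 61.333 × 0.0726 ≈ 4.453 μg/mL.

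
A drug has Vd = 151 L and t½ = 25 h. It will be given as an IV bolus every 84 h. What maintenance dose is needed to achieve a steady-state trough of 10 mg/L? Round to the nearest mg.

13994 mg

τ/t½ = 84/25 ≈ 3.36, so f = (1/2)^(84/25) ≈ 0.097396.
Cmin,ss = (D/Vd)·f/(1−f), so D = Cmin,ss·Vd·(1−f)/f.
D = 10 × 151 × (1−f)/f ≈ 10 × 151 × 9.26736 ≈ 13993.71 mg.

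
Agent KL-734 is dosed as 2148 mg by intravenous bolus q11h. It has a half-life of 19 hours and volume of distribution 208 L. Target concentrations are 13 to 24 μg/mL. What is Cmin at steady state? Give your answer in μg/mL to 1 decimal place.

20.9 μg/mL

τ/t½ = 11/19 ≈ 0.57895, so fraction remaining f = (1/2)^(11/19) ≈ 0.6695.
Single-dose peak C₀ = D/Vd = 2148/208 ≈ 10.327 μg/mL.
Steady-state trough Cmin,ss = C₀·f/(1−f) ≈ 10.327 × 0.6695/0.3305 ≈ 20.920 μg/mL.
Trough 20.9 μg/mL vs MEC 13 μg/mL: adequate.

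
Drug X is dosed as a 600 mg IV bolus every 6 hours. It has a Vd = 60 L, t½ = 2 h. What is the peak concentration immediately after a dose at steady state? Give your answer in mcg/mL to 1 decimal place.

11.4 mcg/mL

τ = 6 h = 3 half-lives, so f = (1/2)^3 = 0.125.
Accumulation ratio R = 1/(1 − f) = 1/0.875 = 8/7.
Single-dose peak C₀ = D/Vd = 600/60 = 10 mcg/mL.
Steady-state peak Cmax,ss = C₀·R = 10 × 8/7 ≈ 11.429 mcg/mL.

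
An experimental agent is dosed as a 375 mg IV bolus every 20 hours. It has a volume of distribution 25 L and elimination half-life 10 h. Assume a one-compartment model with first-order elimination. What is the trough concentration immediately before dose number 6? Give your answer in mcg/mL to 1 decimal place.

f = (1/2)^(τ/t½) = (1/2)^(20/10) ≈ 0.2500.
C₀ = D/Vd = 375/25 ≈ 15.000 mcg/mL.
Before the 6th dose, 5 doses have been given. Superposition: Cmin = C₀·(f + f² + … + f^5).
≈ 15.000 × (0.2500 + 0.0625 + 0.0156 + 0.0039 + 0.0010) ≈ 15.000 × 0.3330 ≈ 4.995 mcg/mL.

5.0 mcg/mL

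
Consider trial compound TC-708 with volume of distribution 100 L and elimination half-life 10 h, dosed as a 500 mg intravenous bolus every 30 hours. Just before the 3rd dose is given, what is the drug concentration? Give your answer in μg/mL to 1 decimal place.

f = (1/2)^(τ/t½) = (1/2)^(30/10) ≈ 0.1250.
C₀ = D/Vd = 500/100 ≈ 5.000 μg/mL.
Before the 3rd dose, 2 doses have been given. Superposition: Cmin = C₀·(f + f²).
≈ 5.000 × (0.1250 + 0.0156) ≈ 5.000 × 0.1406 ≈ 0.703 μg/mL.

0.7 μg/mL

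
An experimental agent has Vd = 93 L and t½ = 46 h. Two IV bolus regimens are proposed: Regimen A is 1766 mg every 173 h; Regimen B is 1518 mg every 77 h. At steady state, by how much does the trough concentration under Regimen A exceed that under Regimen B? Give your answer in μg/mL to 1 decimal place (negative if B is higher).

Regimen A: f = (1/2)^(173/46) ≈ 0.0738; Cmin,ss = (1766/93)·f/(1−f) ≈ 1.513 μg/mL.
Regimen B: f = (1/2)^(77/46) ≈ 0.3134; Cmin,ss = (1518/93)·f/(1−f) ≈ 7.450 μg/mL.
Difference ≈ 1.513 − 7.450 ≈ -5.937 μg/mL.

-5.9 μg/mL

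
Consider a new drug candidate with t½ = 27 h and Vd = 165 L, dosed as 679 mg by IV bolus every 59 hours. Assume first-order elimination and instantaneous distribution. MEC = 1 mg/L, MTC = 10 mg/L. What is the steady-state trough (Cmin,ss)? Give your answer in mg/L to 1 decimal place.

1.2 mg/L

Over one 59-h interval, 59/27 ≈ 2.1852 half-lives elapse, leaving f ≈ 0.2199 of each dose.
At steady state, accumulation factor R = 1/(1 − e^(−kτ)) ≈ 1.2819.
Single-dose peak C₀ = D/Vd = 679/165 ≈ 4.115 mg/L.
Steady-state peak Cmax,ss = C₀·R ≈ 4.115 × 1.2819 ≈ 5.275 mg/L.
Steady-state trough Cmin,ss = Cmax,ss·f ≈ 5.275 × 0.2199 ≈ 1.160 mg/L.
Trough 1.2 mg/L vs MEC 1 mg/L: adequate.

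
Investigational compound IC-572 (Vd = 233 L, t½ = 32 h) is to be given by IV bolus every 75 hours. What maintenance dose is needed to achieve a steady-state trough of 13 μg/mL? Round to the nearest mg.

12347 mg

τ/t½ = 75/32 ≈ 2.3438, so f = (1/2)^(75/32) ≈ 0.196998.
Cmin,ss = (D/Vd)·f/(1−f), so D = Cmin,ss·Vd·(1−f)/f.
D = 13 × 233 × (1−f)/f ≈ 13 × 233 × 4.07619 ≈ 12346.78 mg.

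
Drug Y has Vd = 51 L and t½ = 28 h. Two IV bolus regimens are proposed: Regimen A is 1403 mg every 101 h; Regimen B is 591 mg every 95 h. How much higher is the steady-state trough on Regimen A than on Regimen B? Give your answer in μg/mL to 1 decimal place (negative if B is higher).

Regimen A: f = (1/2)^(101/28) ≈ 0.0821; Cmin,ss = (1403/51)·f/(1−f) ≈ 2.461 μg/mL.
Regimen B: f = (1/2)^(95/28) ≈ 0.0952; Cmin,ss = (591/51)·f/(1−f) ≈ 1.219 μg/mL.
Difference ≈ 2.461 − 1.219 ≈ 1.242 μg/mL.

1.2 μg/mL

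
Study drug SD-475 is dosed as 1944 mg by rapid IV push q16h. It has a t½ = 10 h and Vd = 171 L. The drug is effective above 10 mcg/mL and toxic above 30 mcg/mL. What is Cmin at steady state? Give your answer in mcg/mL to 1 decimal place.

5.6 mcg/mL

k = ln2/t½ = ln2/10 ≈ 0.069315 h⁻¹; fraction remaining f = e^(−kτ) = e^(−0.069315×16) ≈ 0.3299.
At steady state, accumulation factor R = 1/(1 − e^(−kτ)) ≈ 1.4923.
Single-dose peak C₀ = D/Vd = 1944/171 ≈ 11.368 mcg/mL.
Steady-state peak Cmax,ss = C₀·R ≈ 11.368 × 1.4923 ≈ 16.964 mcg/mL.
Steady-state trough Cmin,ss = Cmax,ss·f ≈ 16.964 × 0.3299 ≈ 5.596 mcg/mL.
Trough 5.6 mcg/mL vs MEC 10 mcg/mL: subtherapeutic.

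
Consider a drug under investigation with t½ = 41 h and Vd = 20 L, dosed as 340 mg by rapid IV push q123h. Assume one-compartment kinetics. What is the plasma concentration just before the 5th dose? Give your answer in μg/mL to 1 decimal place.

f = (1/2)^(τ/t½) = (1/2)^(123/41) ≈ 0.1250.
C₀ = D/Vd = 340/20 ≈ 17.000 μg/mL.
Before the 5th dose, 4 doses have been given. Superposition: Cmin = C₀·(f + f² + … + f^4).
≈ 17.000 × (0.1250 + 0.0156 + 0.0020 + 0.0002) ≈ 17.000 × 0.1428 ≈ 2.428 μg/mL.

2.4 μg/mL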